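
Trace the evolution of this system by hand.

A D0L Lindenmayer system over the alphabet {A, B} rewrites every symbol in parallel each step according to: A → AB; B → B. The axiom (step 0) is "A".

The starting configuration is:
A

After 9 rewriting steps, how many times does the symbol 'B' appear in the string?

step 0: A
step 1: AB
step 2: ABB
step 3: ABBB
step 4: ABBBB
step 5: ABBBBB
step 6: ABBBBBB
step 7: ABBBBBBB
step 8: ABBBBBBBB
step 9: ABBBBBBBBB

9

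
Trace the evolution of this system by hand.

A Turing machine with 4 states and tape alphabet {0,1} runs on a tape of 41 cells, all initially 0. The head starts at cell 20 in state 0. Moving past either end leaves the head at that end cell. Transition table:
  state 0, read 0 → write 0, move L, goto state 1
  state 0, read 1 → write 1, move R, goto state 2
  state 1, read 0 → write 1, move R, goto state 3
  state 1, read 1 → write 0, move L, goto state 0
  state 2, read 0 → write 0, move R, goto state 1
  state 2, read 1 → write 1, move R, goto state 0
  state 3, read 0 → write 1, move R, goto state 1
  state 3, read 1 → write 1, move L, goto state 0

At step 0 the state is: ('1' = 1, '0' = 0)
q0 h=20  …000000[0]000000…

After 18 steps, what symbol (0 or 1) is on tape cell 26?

t=0: q0 h=20  …000000[0]000000…
t=1: q1 h=19  …000000[0]000000…
t=2: q3 h=20  …000001[0]000000…
t=3: q1 h=21  …000011[0]000000…
t=4: q3 h=22  …000111[0]000000…
t=5: q1 h=23  …001111[0]000000…
t=6: q3 h=24  …011111[0]000000…
t=7: q1 h=25  …111111[0]000000…
t=8: q3 h=26  …111111[0]000000…
t=9: q1 h=27  …111111[0]000000…
t=10: q3 h=28  …111111[0]000000…
t=11: q1 h=29  …111111[0]000000…
t=12: q3 h=30  …111111[0]000000…
t=13: q1 h=31  …111111[0]000000…
t=14: q3 h=32  …111111[0]000000…
t=15: q1 h=33  …111111[0]000000…
t=16: q3 h=34  …111111[0]000000|
t=17: q1 h=35  …111111[0]00000|
t=18: q3 h=36  …111111[0]0000|

1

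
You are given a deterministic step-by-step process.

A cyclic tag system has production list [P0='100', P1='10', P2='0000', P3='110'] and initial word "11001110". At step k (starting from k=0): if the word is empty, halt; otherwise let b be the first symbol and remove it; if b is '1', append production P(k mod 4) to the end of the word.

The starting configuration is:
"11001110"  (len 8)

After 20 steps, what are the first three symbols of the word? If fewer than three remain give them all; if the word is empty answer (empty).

001

0) "11001110"  (len 8)
1) "1001110100"  (len 10)
2) "00111010010"  (len 11)
3) "0111010010"  (len 10)
4) "111010010"  (len 9)
5) "11010010100"  (len 11)
6) "101001010010"  (len 12)
7) "010010100100000"  (len 15)
8) "10010100100000"  (len 14)
9) "0010100100000100"  (len 16)
10) "010100100000100"  (len 15)
11) "10100100000100"  (len 14)
12) "0100100000100110"  (len 16)
13) "100100000100110"  (len 15)
14) "0010000010011010"  (len 16)
15) "010000010011010"  (len 15)
16) "10000010011010"  (len 14)
17) "0000010011010100"  (len 16)
18) "000010011010100"  (len 15)
19) "00010011010100"  (len 14)
20) "0010011010100"  (len 13)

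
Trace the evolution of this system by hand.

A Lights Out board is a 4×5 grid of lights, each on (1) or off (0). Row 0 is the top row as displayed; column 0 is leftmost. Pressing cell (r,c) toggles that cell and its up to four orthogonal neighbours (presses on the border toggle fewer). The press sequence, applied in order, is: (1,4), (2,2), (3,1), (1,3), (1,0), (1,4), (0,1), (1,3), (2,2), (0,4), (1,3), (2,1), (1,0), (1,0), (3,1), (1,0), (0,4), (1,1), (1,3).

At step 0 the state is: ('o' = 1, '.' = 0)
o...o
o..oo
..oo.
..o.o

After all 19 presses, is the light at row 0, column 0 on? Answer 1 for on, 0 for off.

0

gen 0: o...o
o..oo
..oo.
..o.o
gen 1: o....
o....
..ooo
..o.o
gen 2: o....
o.o..
.o..o
....o
gen 3: o....
o.o..
....o
ooo.o
gen 4: o..o.
o..oo
...oo
ooo.o
gen 5: ...o.
.o.oo
o..oo
ooo.o
gen 6: ...oo
.o...
o..o.
ooo.o
gen 7: ooooo
.....
o..o.
ooo.o
gen 8: ooo.o
..ooo
o....
ooo.o
gen 9: ooo.o
...oo
oooo.
oo..o
gen 10: oooo.
...o.
oooo.
oo..o
gen 11: ooo..
..o.o
ooo..
oo..o
gen 12: ooo..
.oo.o
.....
o...o
gen 13: .oo..
o.o.o
o....
o...o
gen 14: ooo..
.oo.o
.....
o...o
gen 15: ooo..
.oo.o
.o...
.oo.o
gen 16: .oo..
o.o.o
oo...
.oo.o
gen 17: .oooo
o.o..
oo...
.oo.o
gen 18: ..ooo
.o...
o....
.oo.o
gen 19: ..o.o
.oooo
o..o.
.oo.o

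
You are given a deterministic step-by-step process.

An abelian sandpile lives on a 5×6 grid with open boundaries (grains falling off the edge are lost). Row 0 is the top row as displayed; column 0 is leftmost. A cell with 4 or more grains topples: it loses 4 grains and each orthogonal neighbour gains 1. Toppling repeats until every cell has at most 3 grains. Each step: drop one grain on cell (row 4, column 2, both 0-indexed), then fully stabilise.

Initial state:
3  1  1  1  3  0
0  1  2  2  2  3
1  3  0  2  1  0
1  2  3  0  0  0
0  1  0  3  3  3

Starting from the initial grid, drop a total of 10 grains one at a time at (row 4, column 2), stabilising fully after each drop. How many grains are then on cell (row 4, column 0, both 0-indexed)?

gen 0: 3  1  1  1  3  0
0  1  2  2  2  3
1  3  0  2  1  0
1  2  3  0  0  0
0  1  0  3  3  3
gen 1: 3  1  1  1  3  0
0  1  2  2  2  3
1  3  0  2  1  0
1  2  3  0  0  0
0  1  1  3  3  3
gen 2: 3  1  1  1  3  0
0  1  2  2  2  3
1  3  0  2  1  0
1  2  3  0  0  0
0  1  2  3  3  3
gen 3: 3  1  1  1  3  0
0  1  2  2  2  3
1  3  0  2  1  0
1  2  3  0  0  0
0  1  3  3  3  3
gen 4: 3  1  1  1  3  0
0  1  2  2  2  3
1  3  1  2  1  0
1  3  0  2  1  1
0  2  2  1  1  0
gen 5: 3  1  1  1  3  0
0  1  2  2  2  3
1  3  1  2  1  0
1  3  0  2  1  1
0  2  3  1  1  0
gen 6: 3  1  1  1  3  0
0  1  2  2  2  3
1  3  1  2  1  0
1  3  1  2  1  1
0  3  0  2  1  0
gen 7: 3  1  1  1  3  0
0  1  2  2  2  3
1  3  1  2  1  0
1  3  1  2  1  1
0  3  1  2  1  0
gen 8: 3  1  1  1  3  0
0  1  2  2  2  3
1  3  1  2  1  0
1  3  1  2  1  1
0  3  2  2  1  0
gen 9: 3  1  1  1  3  0
0  1  2  2  2  3
1  3  1  2  1  0
1  3  1  2  1  1
0  3  3  2  1  0
gen 10: 3  1  1  1  3  0
0  2  2  2  2  3
2  0  2  2  1  0
2  1  3  2  1  1
1  1  1  3  1  0

1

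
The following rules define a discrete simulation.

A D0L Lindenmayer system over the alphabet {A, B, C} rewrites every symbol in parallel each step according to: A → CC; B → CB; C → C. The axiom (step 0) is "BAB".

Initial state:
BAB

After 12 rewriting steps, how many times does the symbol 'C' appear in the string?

26

0) BAB
1) CBCCCB
2) CCBCCCCB
3) CCCBCCCCCB
4) CCCCBCCCCCCB
5) CCCCCBCCCCCCCB
6) CCCCCCBCCCCCCCCB
7) CCCCCCCBCCCCCCCCCB
8) CCCCCCCCBCCCCCCCCCCB
9) CCCCCCCCCBCCCCCCCCCCCB
10) CCCCCCCCCCBCCCCCCCCCCCCB
11) CCCCCCCCCCCBCCCCCCCCCCCCCB
12) CCCCCCCCCCCCBCCCCCCCCCCCCCCB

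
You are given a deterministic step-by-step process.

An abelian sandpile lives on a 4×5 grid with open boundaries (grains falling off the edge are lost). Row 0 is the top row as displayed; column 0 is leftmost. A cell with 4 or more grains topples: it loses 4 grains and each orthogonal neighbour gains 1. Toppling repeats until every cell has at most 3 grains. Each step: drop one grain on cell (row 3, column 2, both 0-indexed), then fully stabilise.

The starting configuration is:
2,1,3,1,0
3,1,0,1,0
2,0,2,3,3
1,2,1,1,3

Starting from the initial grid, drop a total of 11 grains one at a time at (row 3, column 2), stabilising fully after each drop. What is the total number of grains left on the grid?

step 0: 2,1,3,1,0
3,1,0,1,0
2,0,2,3,3
1,2,1,1,3
step 1: 2,1,3,1,0
3,1,0,1,0
2,0,2,3,3
1,2,2,1,3
step 2: 2,1,3,1,0
3,1,0,1,0
2,0,2,3,3
1,2,3,1,3
step 3: 2,1,3,1,0
3,1,0,1,0
2,0,3,3,3
1,3,0,2,3
step 4: 2,1,3,1,0
3,1,0,1,0
2,0,3,3,3
1,3,1,2,3
step 5: 2,1,3,1,0
3,1,0,1,0
2,0,3,3,3
1,3,2,2,3
step 6: 2,1,3,1,0
3,1,0,1,0
2,0,3,3,3
1,3,3,2,3
step 7: 2,1,3,1,0
3,1,1,2,1
2,2,1,2,1
2,0,3,1,1
step 8: 2,1,3,1,0
3,1,1,2,1
2,2,2,2,1
2,1,0,2,1
step 9: 2,1,3,1,0
3,1,1,2,1
2,2,2,2,1
2,1,1,2,1
step 10: 2,1,3,1,0
3,1,1,2,1
2,2,2,2,1
2,1,2,2,1
step 11: 2,1,3,1,0
3,1,1,2,1
2,2,2,2,1
2,1,3,2,1

33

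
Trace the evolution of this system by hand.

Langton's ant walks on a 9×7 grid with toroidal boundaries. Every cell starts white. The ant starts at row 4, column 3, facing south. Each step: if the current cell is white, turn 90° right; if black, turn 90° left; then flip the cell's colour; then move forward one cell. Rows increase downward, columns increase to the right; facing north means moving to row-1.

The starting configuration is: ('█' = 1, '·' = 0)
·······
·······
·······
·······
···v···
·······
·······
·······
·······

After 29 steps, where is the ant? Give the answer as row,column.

0) ·······
·······
·······
·······
···v···
·······
·······
·······
·······
1) ·······
·······
·······
·······
··<█···
·······
·······
·······
·······
2) ·······
·······
·······
··^····
··██···
·······
·······
·······
·······
3) ·······
·······
·······
··█>···
··██···
·······
·······
·······
·······
4) ·······
·······
·······
··██···
··█v···
·······
·······
·······
·······
5) ·······
·······
·······
··██···
··█·>··
·······
·······
·······
·······
6) ·······
·······
·······
··██···
··█·█··
····v··
·······
·······
·······
7) ·······
·······
·······
··██···
··█·█··
···<█··
·······
·······
·······
8) ·······
·······
·······
··██···
··█^█··
···██··
·······
·······
·······
9) ·······
·······
·······
··██···
··██>··
···██··
·······
·······
·······
10) ·······
·······
·······
··██^··
··██···
···██··
·······
·······
·······
11) ·······
·······
·······
··███>·
··██···
···██··
·······
·······
·······
12) ·······
·······
·······
··████·
··██·v·
···██··
·······
·······
·······
13) ·······
·······
·······
··████·
··██<█·
···██··
·······
·······
·······
14) ·······
·······
·······
··██^█·
··████·
···██··
·······
·······
·······
15) ·······
·······
·······
··█<·█·
··████·
···██··
·······
·······
·······
16) ·······
·······
·······
··█··█·
··█v██·
···██··
·······
·······
·······
17) ·······
·······
·······
··█··█·
··█·>█·
···██··
·······
·······
·······
18) ·······
·······
·······
··█·^█·
··█··█·
···██··
·······
·······
·······
19) ·······
·······
·······
··█·█>·
··█··█·
···██··
·······
·······
·······
20) ·······
·······
·····^·
··█·█··
··█··█·
···██··
·······
·······
·······
21) ·······
·······
·····█>
··█·█··
··█··█·
···██··
·······
·······
·······
22) ·······
·······
·····██
··█·█·v
··█··█·
···██··
·······
·······
·······
23) ·······
·······
·····██
··█·█<█
··█··█·
···██··
·······
·······
·······
24) ·······
·······
·····^█
··█·███
··█··█·
···██··
·······
·······
·······
25) ·······
·······
····<·█
··█·███
··█··█·
···██··
·······
·······
·······
26) ·······
····^··
····█·█
··█·███
··█··█·
···██··
·······
·······
·······
27) ·······
····█>·
····█·█
··█·███
··█··█·
···██··
·······
·······
·······
28) ·······
····██·
····█v█
··█·███
··█··█·
···██··
·······
·······
·······
29) ·······
····██·
····<██
··█·███
··█··█·
···██··
·······
·······
·······

2,4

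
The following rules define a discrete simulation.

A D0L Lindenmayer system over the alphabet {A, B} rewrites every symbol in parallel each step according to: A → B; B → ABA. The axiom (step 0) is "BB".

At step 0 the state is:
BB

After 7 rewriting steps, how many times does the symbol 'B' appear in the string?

gen 0: BB
gen 1: ABAABA
gen 2: BABABBABAB
gen 3: ABABABABABAABABABABABA
gen 4: BABABABABABABABABABABBABABABABABABABABABAB
gen 5: ABABABABABABABABABABABABABABABABABABABABABAABABABABABABABABABABABABABABABABABABABABABA
gen 6: BABABABABABABABABABABABABABABABABABABABABABABABABABABABABA…ABABABABABABABABABABABABABABABABABABABABABABABABABABABABAB  (len 170)
gen 7: ABABABABABABABABABABABABABABABABABABABABABABABABABABABABAB…BABABABABABABABABABABABABABABABABABABABABABABABABABABABABA  (len 342)

170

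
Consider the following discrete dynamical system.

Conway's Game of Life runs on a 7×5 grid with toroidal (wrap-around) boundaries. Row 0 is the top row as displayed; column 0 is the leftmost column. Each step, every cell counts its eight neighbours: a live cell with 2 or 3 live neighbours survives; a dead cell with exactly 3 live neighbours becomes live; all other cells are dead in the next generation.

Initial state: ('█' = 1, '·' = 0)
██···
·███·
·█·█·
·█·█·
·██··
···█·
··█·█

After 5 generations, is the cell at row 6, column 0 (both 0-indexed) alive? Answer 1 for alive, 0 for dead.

0

step 0: ██···
·███·
·█·█·
·█·█·
·██··
···█·
··█·█
step 1: █···█
···██
██·██
██·█·
·█·█·
·█·█·
█████
step 2: ·····
·██··
·█···
···█·
·█·█·
·····
·····
step 3: ·····
·██··
·█···
·····
··█··
·····
·····
step 4: ·····
·██··
·██··
·····
·····
·····
·····
step 5: ·····
·██··
·██··
·····
·····
·····
·····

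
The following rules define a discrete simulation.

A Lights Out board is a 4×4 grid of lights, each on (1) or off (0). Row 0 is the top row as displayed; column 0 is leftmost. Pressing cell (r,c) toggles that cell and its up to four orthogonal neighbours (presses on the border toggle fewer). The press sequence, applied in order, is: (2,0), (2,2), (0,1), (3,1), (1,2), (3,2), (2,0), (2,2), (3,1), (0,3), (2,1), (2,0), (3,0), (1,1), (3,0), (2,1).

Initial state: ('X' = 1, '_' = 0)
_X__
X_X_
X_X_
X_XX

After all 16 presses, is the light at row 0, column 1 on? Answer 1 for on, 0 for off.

t=0: _X__
X_X_
X_X_
X_XX
t=1: _X__
__X_
_XX_
__XX
t=2: _X__
____
___X
___X
t=3: X_X_
_X__
___X
___X
t=4: X_X_
_X__
_X_X
XXXX
t=5: X___
__XX
_XXX
XXXX
t=6: X___
__XX
_X_X
X___
t=7: X___
X_XX
X__X
____
t=8: X___
X__X
XXX_
__X_
t=9: X___
X__X
X_X_
XX__
t=10: X_XX
X___
X_X_
XX__
t=11: X_XX
XX__
_X__
X___
t=12: X_XX
_X__
X___
____
t=13: X_XX
_X__
____
XX__
t=14: XXXX
X_X_
_X__
XX__
t=15: XXXX
X_X_
XX__
____
t=16: XXXX
XXX_
__X_
_X__

1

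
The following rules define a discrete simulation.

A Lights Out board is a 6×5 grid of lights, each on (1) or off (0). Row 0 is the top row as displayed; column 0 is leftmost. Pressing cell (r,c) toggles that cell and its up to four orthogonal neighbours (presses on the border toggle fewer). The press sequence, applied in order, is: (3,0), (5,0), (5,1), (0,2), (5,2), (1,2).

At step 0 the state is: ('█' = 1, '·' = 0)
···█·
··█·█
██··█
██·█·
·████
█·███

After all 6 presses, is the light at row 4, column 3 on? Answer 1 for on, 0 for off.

1

[0] ···█·
··█·█
██··█
██·█·
·████
█·███
[1] ···█·
··█·█
·█··█
···█·
█████
█·███
[2] ···█·
··█·█
·█··█
···█·
·████
·████
[3] ···█·
··█·█
·█··█
···█·
··███
█··██
[4] ·██··
····█
·█··█
···█·
··███
█··██
[5] ·██··
····█
·█··█
···█·
···██
███·█
[6] ·█···
·████
·██·█
···█·
···██
███·█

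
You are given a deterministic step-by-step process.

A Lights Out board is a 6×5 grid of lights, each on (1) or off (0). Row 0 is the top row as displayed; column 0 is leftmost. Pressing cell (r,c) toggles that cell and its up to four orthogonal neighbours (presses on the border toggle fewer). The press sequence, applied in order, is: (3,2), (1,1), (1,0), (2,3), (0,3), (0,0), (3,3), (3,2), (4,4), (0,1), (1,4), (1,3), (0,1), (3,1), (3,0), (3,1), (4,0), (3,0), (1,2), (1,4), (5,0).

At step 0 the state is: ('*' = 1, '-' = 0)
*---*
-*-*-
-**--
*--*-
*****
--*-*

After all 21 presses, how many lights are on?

0) *---*
-*-*-
-**--
*--*-
*****
--*-*
1) *---*
-*-*-
-*---
***--
**-**
--*-*
2) **--*
*-**-
-----
***--
**-**
--*-*
3) -*--*
-***-
*----
***--
**-**
--*-*
4) -*--*
-**--
*-***
****-
**-**
--*-*
5) -***-
-***-
*-***
****-
**-**
--*-*
6) *-**-
****-
*-***
****-
**-**
--*-*
7) *-**-
****-
*-*-*
**--*
**--*
--*-*
8) *-**-
****-
*---*
*-***
***-*
--*-*
9) *-**-
****-
*---*
*-**-
****-
--*--
10) -*-*-
*-**-
*---*
*-**-
****-
--*--
11) -*-**
*-*-*
*----
*-**-
****-
--*--
12) -*--*
*--*-
*--*-
*-**-
****-
--*--
13) *-*-*
**-*-
*--*-
*-**-
****-
--*--
14) *-*-*
**-*-
**-*-
-*-*-
*-**-
--*--
15) *-*-*
**-*-
-*-*-
*--*-
--**-
--*--
16) *-*-*
**-*-
---*-
-***-
-***-
--*--
17) *-*-*
**-*-
---*-
****-
*-**-
*-*--
18) *-*-*
**-*-
*--*-
--**-
--**-
*-*--
19) *---*
*-*--
*-**-
--**-
--**-
*-*--
20) *----
*-***
*-***
--**-
--**-
*-*--
21) *----
*-***
*-***
--**-
*-**-
-**--

16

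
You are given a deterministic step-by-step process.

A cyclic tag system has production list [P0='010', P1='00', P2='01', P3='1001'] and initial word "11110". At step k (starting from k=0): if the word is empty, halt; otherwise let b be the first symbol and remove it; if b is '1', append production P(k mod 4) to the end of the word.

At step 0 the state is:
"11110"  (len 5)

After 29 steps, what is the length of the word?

15

t=0: "11110"  (len 5)
t=1: "1110010"  (len 7)
t=2: "11001000"  (len 8)
t=3: "100100001"  (len 9)
t=4: "001000011001"  (len 12)
t=5: "01000011001"  (len 11)
t=6: "1000011001"  (len 10)
t=7: "00001100101"  (len 11)
t=8: "0001100101"  (len 10)
t=9: "001100101"  (len 9)
t=10: "01100101"  (len 8)
t=11: "1100101"  (len 7)
t=12: "1001011001"  (len 10)
t=13: "001011001010"  (len 12)
t=14: "01011001010"  (len 11)
t=15: "1011001010"  (len 10)
t=16: "0110010101001"  (len 13)
t=17: "110010101001"  (len 12)
t=18: "1001010100100"  (len 13)
t=19: "00101010010001"  (len 14)
t=20: "0101010010001"  (len 13)
t=21: "101010010001"  (len 12)
t=22: "0101001000100"  (len 13)
t=23: "101001000100"  (len 12)
t=24: "010010001001001"  (len 15)
t=25: "10010001001001"  (len 14)
t=26: "001000100100100"  (len 15)
t=27: "01000100100100"  (len 14)
t=28: "1000100100100"  (len 13)
t=29: "000100100100010"  (len 15)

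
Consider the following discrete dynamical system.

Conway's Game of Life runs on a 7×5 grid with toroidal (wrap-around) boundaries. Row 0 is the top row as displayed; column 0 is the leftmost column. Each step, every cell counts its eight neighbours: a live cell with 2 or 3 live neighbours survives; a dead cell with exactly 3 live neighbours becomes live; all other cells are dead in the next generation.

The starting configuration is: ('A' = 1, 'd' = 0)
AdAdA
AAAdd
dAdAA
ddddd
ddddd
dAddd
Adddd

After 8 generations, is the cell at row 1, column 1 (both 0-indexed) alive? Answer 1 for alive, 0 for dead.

[0] AdAdA
AAAdd
dAdAA
ddddd
ddddd
dAddd
Adddd
[1] ddAAA
ddddd
dAdAA
ddddd
ddddd
ddddd
AdddA
[2] AddAA
Adddd
ddddd
ddddd
ddddd
ddddd
AdddA
[3] dAdAd
Adddd
ddddd
ddddd
ddddd
ddddd
AddAd
[4] AAAdd
ddddd
ddddd
ddddd
ddddd
ddddd
ddAdA
[5] AAAAd
dAddd
ddddd
ddddd
ddddd
ddddd
AdAAd
[6] AddAd
AAddd
ddddd
ddddd
ddddd
ddddd
AddAd
[7] AdAdd
AAddA
ddddd
ddddd
ddddd
ddddd
ddddd
[8] AdddA
AAddA
Adddd
ddddd
ddddd
ddddd
ddddd

1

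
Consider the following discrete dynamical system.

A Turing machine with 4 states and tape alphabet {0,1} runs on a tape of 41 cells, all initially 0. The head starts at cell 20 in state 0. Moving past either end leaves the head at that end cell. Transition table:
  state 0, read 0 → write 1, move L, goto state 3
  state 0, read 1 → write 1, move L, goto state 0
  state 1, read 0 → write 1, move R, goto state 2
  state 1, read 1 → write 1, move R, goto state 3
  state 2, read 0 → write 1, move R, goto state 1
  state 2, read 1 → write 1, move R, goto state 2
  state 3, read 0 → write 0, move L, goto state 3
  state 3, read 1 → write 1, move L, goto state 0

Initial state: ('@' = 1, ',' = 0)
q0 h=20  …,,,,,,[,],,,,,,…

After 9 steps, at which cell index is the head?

11

0) q0 h=20  …,,,,,,[,],,,,,,…
1) q3 h=19  …,,,,,,[,]@,,,,,…
2) q3 h=18  …,,,,,,[,],@,,,,…
3) q3 h=17  …,,,,,,[,],,@,,,…
4) q3 h=16  …,,,,,,[,],,,@,,…
5) q3 h=15  …,,,,,,[,],,,,@,…
6) q3 h=14  …,,,,,,[,],,,,,@…
7) q3 h=13  …,,,,,,[,],,,,,,…
8) q3 h=12  …,,,,,,[,],,,,,,…
9) q3 h=11  …,,,,,,[,],,,,,,…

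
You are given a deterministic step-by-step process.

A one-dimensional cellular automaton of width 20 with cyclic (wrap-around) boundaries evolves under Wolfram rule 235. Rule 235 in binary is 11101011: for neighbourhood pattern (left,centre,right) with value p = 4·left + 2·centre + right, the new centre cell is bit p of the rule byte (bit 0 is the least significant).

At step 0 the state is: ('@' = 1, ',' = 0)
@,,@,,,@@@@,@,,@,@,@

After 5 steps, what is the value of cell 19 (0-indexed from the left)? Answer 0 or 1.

0) @,,@,,,@@@@,@,,@,@,@
1) @,@,,@@@@@@@,,@,@,@@
2) @@,,@@@@@@@@,@,@,@@@
3) @@,@@@@@@@@@@,@,@@@@
4) @@@@@@@@@@@@@@,@@@@@
5) @@@@@@@@@@@@@@@@@@@@

1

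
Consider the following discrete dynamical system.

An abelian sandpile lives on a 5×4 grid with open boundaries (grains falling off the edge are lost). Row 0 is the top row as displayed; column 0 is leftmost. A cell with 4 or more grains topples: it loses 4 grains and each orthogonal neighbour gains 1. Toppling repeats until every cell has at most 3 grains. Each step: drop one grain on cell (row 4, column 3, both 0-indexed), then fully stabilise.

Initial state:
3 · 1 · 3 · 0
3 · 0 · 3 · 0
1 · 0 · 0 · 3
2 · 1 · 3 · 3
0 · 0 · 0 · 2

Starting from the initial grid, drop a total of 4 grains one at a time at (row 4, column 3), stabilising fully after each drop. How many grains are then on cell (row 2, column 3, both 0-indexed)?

[0] 3 · 1 · 3 · 0
3 · 0 · 3 · 0
1 · 0 · 0 · 3
2 · 1 · 3 · 3
0 · 0 · 0 · 2
[1] 3 · 1 · 3 · 0
3 · 0 · 3 · 0
1 · 0 · 0 · 3
2 · 1 · 3 · 3
0 · 0 · 0 · 3
[2] 3 · 1 · 3 · 0
3 · 0 · 3 · 1
1 · 0 · 2 · 0
2 · 2 · 0 · 2
0 · 0 · 2 · 1
[3] 3 · 1 · 3 · 0
3 · 0 · 3 · 1
1 · 0 · 2 · 0
2 · 2 · 0 · 2
0 · 0 · 2 · 2
[4] 3 · 1 · 3 · 0
3 · 0 · 3 · 1
1 · 0 · 2 · 0
2 · 2 · 0 · 2
0 · 0 · 2 · 3

0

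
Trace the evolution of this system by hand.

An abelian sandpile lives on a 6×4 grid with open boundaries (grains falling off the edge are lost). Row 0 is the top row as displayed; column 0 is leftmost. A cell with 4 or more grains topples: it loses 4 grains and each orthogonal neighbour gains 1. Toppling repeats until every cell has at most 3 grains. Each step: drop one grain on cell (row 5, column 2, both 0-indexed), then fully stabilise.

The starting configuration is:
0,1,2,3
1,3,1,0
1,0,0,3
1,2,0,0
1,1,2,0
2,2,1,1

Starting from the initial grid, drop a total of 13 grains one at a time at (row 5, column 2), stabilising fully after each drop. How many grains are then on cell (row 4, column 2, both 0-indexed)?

2

k=0  0,1,2,3
1,3,1,0
1,0,0,3
1,2,0,0
1,1,2,0
2,2,1,1
k=1  0,1,2,3
1,3,1,0
1,0,0,3
1,2,0,0
1,1,2,0
2,2,2,1
k=2  0,1,2,3
1,3,1,0
1,0,0,3
1,2,0,0
1,1,2,0
2,2,3,1
k=3  0,1,2,3
1,3,1,0
1,0,0,3
1,2,0,0
1,1,3,0
2,3,0,2
k=4  0,1,2,3
1,3,1,0
1,0,0,3
1,2,0,0
1,1,3,0
2,3,1,2
k=5  0,1,2,3
1,3,1,0
1,0,0,3
1,2,0,0
1,1,3,0
2,3,2,2
k=6  0,1,2,3
1,3,1,0
1,0,0,3
1,2,0,0
1,1,3,0
2,3,3,2
k=7  0,1,2,3
1,3,1,0
1,0,0,3
1,2,1,0
1,3,0,1
3,0,2,3
k=8  0,1,2,3
1,3,1,0
1,0,0,3
1,2,1,0
1,3,0,1
3,0,3,3
k=9  0,1,2,3
1,3,1,0
1,0,0,3
1,2,1,0
1,3,1,2
3,1,1,0
k=10  0,1,2,3
1,3,1,0
1,0,0,3
1,2,1,0
1,3,1,2
3,1,2,0
k=11  0,1,2,3
1,3,1,0
1,0,0,3
1,2,1,0
1,3,1,2
3,1,3,0
k=12  0,1,2,3
1,3,1,0
1,0,0,3
1,2,1,0
1,3,2,2
3,2,0,1
k=13  0,1,2,3
1,3,1,0
1,0,0,3
1,2,1,0
1,3,2,2
3,2,1,1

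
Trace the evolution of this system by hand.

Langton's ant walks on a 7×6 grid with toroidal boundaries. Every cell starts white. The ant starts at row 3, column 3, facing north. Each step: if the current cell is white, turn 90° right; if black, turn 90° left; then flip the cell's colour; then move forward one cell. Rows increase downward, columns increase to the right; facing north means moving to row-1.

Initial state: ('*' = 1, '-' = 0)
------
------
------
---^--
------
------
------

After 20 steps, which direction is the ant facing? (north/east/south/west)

[0] ------
------
------
---^--
------
------
------
[1] ------
------
------
---*>-
------
------
------
[2] ------
------
------
---**-
----v-
------
------
[3] ------
------
------
---**-
---<*-
------
------
[4] ------
------
------
---^*-
---**-
------
------
[5] ------
------
------
--<-*-
---**-
------
------
[6] ------
------
--^---
--*-*-
---**-
------
------
[7] ------
------
--*>--
--*-*-
---**-
------
------
[8] ------
------
--**--
--*v*-
---**-
------
------
[9] ------
------
--**--
--<**-
---**-
------
------
[10] ------
------
--**--
---**-
--v**-
------
------
[11] ------
------
--**--
---**-
-<***-
------
------
[12] ------
------
--**--
-^-**-
-****-
------
------
[13] ------
------
--**--
-*>**-
-****-
------
------
[14] ------
------
--**--
-****-
-*v**-
------
------
[15] ------
------
--**--
-****-
-*->*-
------
------
[16] ------
------
--**--
-**^*-
-*--*-
------
------
[17] ------
------
--**--
-*<-*-
-*--*-
------
------
[18] ------
------
--**--
-*--*-
-*v-*-
------
------
[19] ------
------
--**--
-*--*-
-<*-*-
------
------
[20] ------
------
--**--
-*--*-
--*-*-
-v----
------

south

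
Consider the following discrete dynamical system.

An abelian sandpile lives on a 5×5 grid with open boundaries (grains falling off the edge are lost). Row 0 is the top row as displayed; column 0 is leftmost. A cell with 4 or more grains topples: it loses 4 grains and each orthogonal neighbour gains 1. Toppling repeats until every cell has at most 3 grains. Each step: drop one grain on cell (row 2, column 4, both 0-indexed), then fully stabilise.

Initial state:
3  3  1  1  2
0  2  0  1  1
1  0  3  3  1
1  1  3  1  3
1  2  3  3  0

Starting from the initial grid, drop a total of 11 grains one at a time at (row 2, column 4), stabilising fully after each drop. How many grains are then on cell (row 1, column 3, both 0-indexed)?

0

0) 3  3  1  1  2
0  2  0  1  1
1  0  3  3  1
1  1  3  1  3
1  2  3  3  0
1) 3  3  1  1  2
0  2  0  1  1
1  0  3  3  2
1  1  3  1  3
1  2  3  3  0
2) 3  3  1  1  2
0  2  0  1  1
1  0  3  3  3
1  1  3  1  3
1  2  3  3  0
3) 3  3  1  1  2
0  2  1  2  2
1  1  1  2  2
1  2  2  1  1
1  3  1  1  2
4) 3  3  1  1  2
0  2  1  2  2
1  1  1  2  3
1  2  2  1  1
1  3  1  1  2
5) 3  3  1  1  2
0  2  1  2  3
1  1  1  3  0
1  2  2  1  2
1  3  1  1  2
6) 3  3  1  1  2
0  2  1  2  3
1  1  1  3  1
1  2  2  1  2
1  3  1  1  2
7) 3  3  1  1  2
0  2  1  2  3
1  1  1  3  2
1  2  2  1  2
1  3  1  1  2
8) 3  3  1  1  2
0  2  1  2  3
1  1  1  3  3
1  2  2  1  2
1  3  1  1  2
9) 3  3  1  2  3
0  2  2  0  1
1  1  2  1  2
1  2  2  2  3
1  3  1  1  2
10) 3  3  1  2  3
0  2  2  0  1
1  1  2  1  3
1  2  2  2  3
1  3  1  1  2
11) 3  3  1  2  3
0  2  2  0  2
1  1  2  2  1
1  2  2  3  0
1  3  1  1  3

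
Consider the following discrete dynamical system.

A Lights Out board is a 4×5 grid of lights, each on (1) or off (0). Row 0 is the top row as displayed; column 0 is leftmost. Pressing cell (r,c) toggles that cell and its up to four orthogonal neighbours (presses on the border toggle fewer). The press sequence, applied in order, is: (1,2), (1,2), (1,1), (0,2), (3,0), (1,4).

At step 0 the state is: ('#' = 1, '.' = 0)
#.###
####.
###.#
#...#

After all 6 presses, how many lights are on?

0) #.###
####.
###.#
#...#
1) #..##
#....
##..#
#...#
2) #.###
####.
###.#
#...#
3) #####
...#.
#.#.#
#...#
4) #...#
..##.
#.#.#
#...#
5) #...#
..##.
..#.#
.#..#
6) #....
..#.#
..#..
.#..#

6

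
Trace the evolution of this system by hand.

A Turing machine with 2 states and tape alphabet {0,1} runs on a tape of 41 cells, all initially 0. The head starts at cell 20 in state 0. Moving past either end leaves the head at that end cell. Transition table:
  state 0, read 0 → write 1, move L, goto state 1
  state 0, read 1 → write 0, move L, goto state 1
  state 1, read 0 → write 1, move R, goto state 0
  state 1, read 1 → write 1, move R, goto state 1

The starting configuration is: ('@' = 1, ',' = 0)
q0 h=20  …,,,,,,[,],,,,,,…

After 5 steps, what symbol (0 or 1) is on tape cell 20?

1

[0] q0 h=20  …,,,,,,[,],,,,,,…
[1] q1 h=19  …,,,,,,[,]@,,,,,…
[2] q0 h=20  …,,,,,@[@],,,,,,…
[3] q1 h=19  …,,,,,,[@],,,,,,…
[4] q1 h=20  …,,,,,@[,],,,,,,…
[5] q0 h=21  …,,,,@@[,],,,,,,…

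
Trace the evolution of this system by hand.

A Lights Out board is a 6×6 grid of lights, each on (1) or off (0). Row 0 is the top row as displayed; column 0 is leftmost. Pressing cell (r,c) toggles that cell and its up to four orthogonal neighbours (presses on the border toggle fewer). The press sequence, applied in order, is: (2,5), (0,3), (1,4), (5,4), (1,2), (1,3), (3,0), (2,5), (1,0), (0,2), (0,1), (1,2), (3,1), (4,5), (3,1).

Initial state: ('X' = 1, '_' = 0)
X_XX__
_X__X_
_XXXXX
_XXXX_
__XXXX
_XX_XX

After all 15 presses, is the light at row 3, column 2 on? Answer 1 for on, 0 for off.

1

0) X_XX__
_X__X_
_XXXXX
_XXXX_
__XXXX
_XX_XX
1) X_XX__
_X__XX
_XXX__
_XXXXX
__XXXX
_XX_XX
2) X___X_
_X_XXX
_XXX__
_XXXXX
__XXXX
_XX_XX
3) X_____
_X____
_XXXX_
_XXXXX
__XXXX
_XX_XX
4) X_____
_X____
_XXXX_
_XXXXX
__XX_X
_XXX__
5) X_X___
__XX__
_X_XX_
_XXXXX
__XX_X
_XXX__
6) X_XX__
____X_
_X__X_
_XXXXX
__XX_X
_XXX__
7) X_XX__
____X_
XX__X_
X_XXXX
X_XX_X
_XXX__
8) X_XX__
____XX
XX___X
X_XXX_
X_XX_X
_XXX__
9) __XX__
XX__XX
_X___X
X_XXX_
X_XX_X
_XXX__
10) _X____
XXX_XX
_X___X
X_XXX_
X_XX_X
_XXX__
11) X_X___
X_X_XX
_X___X
X_XXX_
X_XX_X
_XXX__
12) X_____
XX_XXX
_XX__X
X_XXX_
X_XX_X
_XXX__
13) X_____
XX_XXX
__X__X
_X_XX_
XXXX_X
_XXX__
14) X_____
XX_XXX
__X__X
_X_XXX
XXXXX_
_XXX_X
15) X_____
XX_XXX
_XX__X
X_XXXX
X_XXX_
_XXX_X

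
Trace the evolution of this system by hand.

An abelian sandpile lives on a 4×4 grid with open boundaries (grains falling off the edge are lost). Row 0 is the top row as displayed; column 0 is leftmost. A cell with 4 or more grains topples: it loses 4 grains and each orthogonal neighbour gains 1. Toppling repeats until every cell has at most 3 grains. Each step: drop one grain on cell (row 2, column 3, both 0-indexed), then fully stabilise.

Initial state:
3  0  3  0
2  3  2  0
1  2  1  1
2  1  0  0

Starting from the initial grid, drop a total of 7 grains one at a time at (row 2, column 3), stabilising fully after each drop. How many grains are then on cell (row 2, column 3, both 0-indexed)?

t=0: 3  0  3  0
2  3  2  0
1  2  1  1
2  1  0  0
t=1: 3  0  3  0
2  3  2  0
1  2  1  2
2  1  0  0
t=2: 3  0  3  0
2  3  2  0
1  2  1  3
2  1  0  0
t=3: 3  0  3  0
2  3  2  1
1  2  2  0
2  1  0  1
t=4: 3  0  3  0
2  3  2  1
1  2  2  1
2  1  0  1
t=5: 3  0  3  0
2  3  2  1
1  2  2  2
2  1  0  1
t=6: 3  0  3  0
2  3  2  1
1  2  2  3
2  1  0  1
t=7: 3  0  3  0
2  3  2  2
1  2  3  0
2  1  0  2

0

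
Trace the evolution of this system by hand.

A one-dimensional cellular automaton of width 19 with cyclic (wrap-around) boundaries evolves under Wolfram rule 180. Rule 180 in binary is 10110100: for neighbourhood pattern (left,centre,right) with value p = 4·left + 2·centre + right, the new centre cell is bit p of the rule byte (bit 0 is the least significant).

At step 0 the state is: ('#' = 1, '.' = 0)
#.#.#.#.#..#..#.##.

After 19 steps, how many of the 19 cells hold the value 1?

14

[0] #.#.#.#.#..#..#.##.
[1] ##########.##.##..#
[2] #########.#..#..#..
[3] .#######.###.##.##.
[4] ..#####.#.#.#..#..#
[5] #..###.#######.##.#
[6] .#..#.#.#####.#..#.
[7] .##.####.###.###.##
[8] #..#.##.#.#.#.#.#..
[9] ##.##..###########.
[10] ..#..#..#########.#
[11] #.##.##..#######.##
[12] .#..#..#..#####.#.#
[13] ###.##.##..###.####
[14] ##.#..#..#..#.#.###
[15] #.###.##.##.####.##
[16] .#.#.#..#..#.##.#.#
[17] #######.##.##..####
[18] ######.#..#..#..###
[19] #####.###.##.##..##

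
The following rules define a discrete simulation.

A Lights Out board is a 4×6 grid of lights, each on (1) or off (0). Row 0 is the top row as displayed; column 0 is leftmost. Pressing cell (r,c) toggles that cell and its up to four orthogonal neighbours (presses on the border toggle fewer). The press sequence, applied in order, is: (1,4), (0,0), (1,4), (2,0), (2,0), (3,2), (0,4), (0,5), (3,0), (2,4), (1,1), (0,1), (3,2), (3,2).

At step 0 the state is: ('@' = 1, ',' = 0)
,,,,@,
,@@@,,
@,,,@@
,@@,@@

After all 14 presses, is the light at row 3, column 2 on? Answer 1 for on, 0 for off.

0

k=0  ,,,,@,
,@@@,,
@,,,@@
,@@,@@
k=1  ,,,,,,
,@@,@@
@,,,,@
,@@,@@
k=2  @@,,,,
@@@,@@
@,,,,@
,@@,@@
k=3  @@,,@,
@@@@,,
@,,,@@
,@@,@@
k=4  @@,,@,
,@@@,,
,@,,@@
@@@,@@
k=5  @@,,@,
@@@@,,
@,,,@@
,@@,@@
k=6  @@,,@,
@@@@,,
@,@,@@
,,,@@@
k=7  @@,@,@
@@@@@,
@,@,@@
,,,@@@
k=8  @@,@@,
@@@@@@
@,@,@@
,,,@@@
k=9  @@,@@,
@@@@@@
,,@,@@
@@,@@@
k=10  @@,@@,
@@@@,@
,,@@,,
@@,@,@
k=11  @,,@@,
,,,@,@
,@@@,,
@@,@,@
k=12  ,@@@@,
,@,@,@
,@@@,,
@@,@,@
k=13  ,@@@@,
,@,@,@
,@,@,,
@,@,,@
k=14  ,@@@@,
,@,@,@
,@@@,,
@@,@,@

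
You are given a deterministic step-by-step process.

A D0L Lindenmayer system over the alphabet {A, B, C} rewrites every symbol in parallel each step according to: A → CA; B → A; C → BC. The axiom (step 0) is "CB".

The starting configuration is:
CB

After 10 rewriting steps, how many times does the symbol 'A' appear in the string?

151

t=0: CB
t=1: BCA
t=2: ABCCA
t=3: CAABCBCCA
t=4: BCCACAABCABCBCCA
t=5: ABCBCCABCCACAABCCAABCABCBCCA
t=6: CAABCABCBCCAABCBCCABCCACAABCBCCACAABCCAABCABCBCCA
t=7: BCCACAABCCAABCABCBCCACAABCABCBCCAABCBCCABCCACAABCABCBCCABCCACAABCBCCACAABCCAABCABCBCCA
t=8: ABCBCCABCCACAABCBCCACAABCCAABCABCBCCABCCACAABCCAABCABCBCCA…CBCCAABCBCCABCCACAABCABCBCCABCCACAABCBCCACAABCCAABCABCBCCA  (len 151)
t=9: CAABCABCBCCAABCBCCABCCACAABCABCBCCABCCACAABCBCCACAABCCAABC…CBCCAABCBCCABCCACAABCABCBCCABCCACAABCBCCACAABCCAABCABCBCCA  (len 265)
t=10: BCCACAABCCAABCABCBCCACAABCABCBCCAABCBCCABCCACAABCCAABCABCB…CBCCAABCBCCABCCACAABCABCBCCABCCACAABCBCCACAABCCAABCABCBCCA  (len 465)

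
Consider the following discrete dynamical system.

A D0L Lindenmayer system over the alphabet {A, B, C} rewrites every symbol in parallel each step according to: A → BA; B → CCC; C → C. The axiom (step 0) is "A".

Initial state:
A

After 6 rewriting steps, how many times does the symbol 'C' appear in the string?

t=0: A
t=1: BA
t=2: CCCBA
t=3: CCCCCCBA
t=4: CCCCCCCCCBA
t=5: CCCCCCCCCCCCBA
t=6: CCCCCCCCCCCCCCCBA

15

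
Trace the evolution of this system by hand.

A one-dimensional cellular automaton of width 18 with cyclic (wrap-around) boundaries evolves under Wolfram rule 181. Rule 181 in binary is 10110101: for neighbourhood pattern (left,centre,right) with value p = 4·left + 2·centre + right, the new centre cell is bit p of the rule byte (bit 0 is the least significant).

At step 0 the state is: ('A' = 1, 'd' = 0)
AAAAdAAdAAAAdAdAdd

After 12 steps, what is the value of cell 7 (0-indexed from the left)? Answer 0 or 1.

1

t=0: AAAAdAAdAAAAdAdAdd
t=1: dAAdAddAdAAdAAAAAd
t=2: dddAAAdAAddAdAAAdA
t=3: AAddAdAddAdAAdAdAA
t=4: AdAdAAAAdAAddAAAdA
t=5: dAAAdAAdAddAddAdAd
t=6: ddAdAddAAAdAAdAAAA
t=7: AdAAAAddAdAddAdAAd
t=8: AAdAAdAdAAAAdAAddA
t=9: AdAddAAAdAAdAddAdd
t=10: AAAAddAdAddAAAdAAd
t=11: dAAdAdAAAAddAdAddA
t=12: AddAAAdAAdAdAAAAdA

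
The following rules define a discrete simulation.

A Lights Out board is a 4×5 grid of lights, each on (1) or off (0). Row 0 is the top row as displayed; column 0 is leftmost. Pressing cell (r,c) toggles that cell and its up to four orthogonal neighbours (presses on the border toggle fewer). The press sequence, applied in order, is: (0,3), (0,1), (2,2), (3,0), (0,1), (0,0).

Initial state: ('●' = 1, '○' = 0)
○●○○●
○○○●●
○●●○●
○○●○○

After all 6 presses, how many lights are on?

11

k=0  ○●○○●
○○○●●
○●●○●
○○●○○
k=1  ○●●●○
○○○○●
○●●○●
○○●○○
k=2  ●○○●○
○●○○●
○●●○●
○○●○○
k=3  ●○○●○
○●●○●
○○○●●
○○○○○
k=4  ●○○●○
○●●○●
●○○●●
●●○○○
k=5  ○●●●○
○○●○●
●○○●●
●●○○○
k=6  ●○●●○
●○●○●
●○○●●
●●○○○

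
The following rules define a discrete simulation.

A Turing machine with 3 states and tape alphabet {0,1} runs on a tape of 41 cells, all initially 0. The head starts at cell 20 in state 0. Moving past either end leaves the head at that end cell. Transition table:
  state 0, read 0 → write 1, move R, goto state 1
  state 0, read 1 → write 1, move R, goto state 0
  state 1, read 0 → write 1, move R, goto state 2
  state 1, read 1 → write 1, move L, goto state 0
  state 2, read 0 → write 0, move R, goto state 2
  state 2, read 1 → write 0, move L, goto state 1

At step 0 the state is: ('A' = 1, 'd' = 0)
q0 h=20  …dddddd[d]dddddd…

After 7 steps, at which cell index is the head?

t=0: q0 h=20  …dddddd[d]dddddd…
t=1: q1 h=21  …dddddA[d]dddddd…
t=2: q2 h=22  …ddddAA[d]dddddd…
t=3: q2 h=23  …dddAAd[d]dddddd…
t=4: q2 h=24  …ddAAdd[d]dddddd…
t=5: q2 h=25  …dAAddd[d]dddddd…
t=6: q2 h=26  …AAdddd[d]dddddd…
t=7: q2 h=27  …Addddd[d]dddddd…

27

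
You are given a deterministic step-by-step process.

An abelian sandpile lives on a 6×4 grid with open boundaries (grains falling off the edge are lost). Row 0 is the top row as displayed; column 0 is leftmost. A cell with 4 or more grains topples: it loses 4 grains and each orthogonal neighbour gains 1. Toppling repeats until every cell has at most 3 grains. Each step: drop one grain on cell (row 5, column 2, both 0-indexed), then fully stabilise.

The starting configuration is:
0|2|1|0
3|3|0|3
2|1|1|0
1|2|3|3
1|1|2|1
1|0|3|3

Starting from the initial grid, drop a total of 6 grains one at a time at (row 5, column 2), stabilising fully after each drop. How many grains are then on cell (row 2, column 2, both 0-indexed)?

[0] 0|2|1|0
3|3|0|3
2|1|1|0
1|2|3|3
1|1|2|1
1|0|3|3
[1] 0|2|1|0
3|3|0|3
2|1|1|0
1|2|3|3
1|1|3|2
1|1|1|0
[2] 0|2|1|0
3|3|0|3
2|1|1|0
1|2|3|3
1|1|3|2
1|1|2|0
[3] 0|2|1|0
3|3|0|3
2|1|1|0
1|2|3|3
1|1|3|2
1|1|3|0
[4] 0|2|1|0
3|3|0|3
2|1|2|1
1|3|1|1
1|2|2|0
1|2|1|2
[5] 0|2|1|0
3|3|0|3
2|1|2|1
1|3|1|1
1|2|2|0
1|2|2|2
[6] 0|2|1|0
3|3|0|3
2|1|2|1
1|3|1|1
1|2|2|0
1|2|3|2

2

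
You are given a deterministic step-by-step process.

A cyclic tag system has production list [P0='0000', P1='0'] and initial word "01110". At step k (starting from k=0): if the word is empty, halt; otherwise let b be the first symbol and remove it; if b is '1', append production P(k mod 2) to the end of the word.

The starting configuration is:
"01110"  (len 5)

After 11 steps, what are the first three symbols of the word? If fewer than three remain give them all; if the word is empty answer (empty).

(empty)

step 0: "01110"  (len 5)
step 1: "1110"  (len 4)
step 2: "1100"  (len 4)
step 3: "1000000"  (len 7)
step 4: "0000000"  (len 7)
step 5: "000000"  (len 6)
step 6: "00000"  (len 5)
step 7: "0000"  (len 4)
step 8: "000"  (len 3)
step 9: "00"  (len 2)
step 10: "0"  (len 1)
step 11: (halted — word empty)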